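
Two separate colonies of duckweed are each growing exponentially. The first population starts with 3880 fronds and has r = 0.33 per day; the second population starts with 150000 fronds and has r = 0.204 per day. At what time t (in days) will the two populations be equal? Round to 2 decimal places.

29.01 days

Set 3880·e^(0.33t) = 150000·e^(0.204t).
e^((0.33 − 0.204)t) = 150000/3880 → e^(0.126·t) = 38.66.
0.126·t = ln(38.66) = 3.6548, so t = 3.6548/0.126 = 29.006.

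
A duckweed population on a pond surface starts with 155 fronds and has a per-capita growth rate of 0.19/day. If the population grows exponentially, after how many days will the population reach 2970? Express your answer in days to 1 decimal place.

Set N₀·e^(rt) = 2970: e^(0.19·t) = 2970/155 = 19.161.
0.19·t = ln(19.161) = 2.9529, so t = 2.9529/0.19 = 15.542.

15.5 days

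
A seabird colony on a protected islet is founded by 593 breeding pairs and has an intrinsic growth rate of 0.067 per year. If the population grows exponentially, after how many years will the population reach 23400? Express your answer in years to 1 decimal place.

Set N₀·e^(rt) = 23400: e^(0.067·t) = 23400/593 = 39.46.
0.067·t = ln(39.46) = 3.6753, so t = 3.6753/0.067 = 54.855.

54.9 years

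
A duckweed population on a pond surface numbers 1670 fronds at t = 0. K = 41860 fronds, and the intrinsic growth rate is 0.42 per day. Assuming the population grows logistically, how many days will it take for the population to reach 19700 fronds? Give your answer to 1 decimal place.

A = (K − N₀)/N₀ = (41860 − 1670)/1670 = 24.066.
Solve 41860/(1 + 24.066·e^(−0.42t)) = 19700: 1 + 24.066·e^(−0.42t) = 2.1249, so e^(−0.42t) = 0.0467414.
−0.42·t = ln(0.0467414) = -3.0631, so t = 3.0631/0.42 = 7.2932.

7.3 days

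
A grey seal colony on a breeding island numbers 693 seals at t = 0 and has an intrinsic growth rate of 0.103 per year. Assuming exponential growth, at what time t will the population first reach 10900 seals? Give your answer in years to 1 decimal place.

Set N₀·e^(rt) = 10900: e^(0.103·t) = 10900/693 = 15.729.
0.103·t = ln(15.729) = 2.7555, so t = 2.7555/0.103 = 26.752.

26.8 years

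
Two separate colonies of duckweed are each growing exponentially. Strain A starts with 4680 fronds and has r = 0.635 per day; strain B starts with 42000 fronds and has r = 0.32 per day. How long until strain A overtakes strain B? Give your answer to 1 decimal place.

7.0 days

Set 4680·e^(0.635t) = 42000·e^(0.32t).
e^((0.635 − 0.32)t) = 42000/4680 → e^(0.315·t) = 8.9744.
0.315·t = ln(8.9744) = 2.1944, so t = 2.1944/0.315 = 6.9663.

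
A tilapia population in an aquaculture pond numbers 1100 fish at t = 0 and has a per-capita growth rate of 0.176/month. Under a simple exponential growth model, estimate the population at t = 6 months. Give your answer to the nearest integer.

N(t) = N₀·e^(rt) = 1100 × e^(0.176×6) = 1100 × e^1.056.
e^1.056 ≈ 2.8748, so N ≈ 1100 × 2.8748 = 3162.33.

3162 fish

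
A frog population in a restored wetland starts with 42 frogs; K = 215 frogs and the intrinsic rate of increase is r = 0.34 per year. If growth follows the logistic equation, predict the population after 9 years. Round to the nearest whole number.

180 frogs

A = (K − N₀)/N₀ = (215 − 42)/42 = 4.119.
N(t) = K/(1 + A·e^(−rt)) = 215/(1 + 4.119×e^(−0.34×9)).
e^(−3.06) = 0.046888; denominator = 1 + 4.119×0.046888 = 1.1931.
N = 215/1.1931 = 180.198.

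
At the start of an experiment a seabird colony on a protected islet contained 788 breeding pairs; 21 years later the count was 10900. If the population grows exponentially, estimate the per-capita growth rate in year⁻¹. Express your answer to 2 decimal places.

From N(t) = N₀·e^(rt): e^(r·21) = 10900/788 = 13.832.
r·21 = ln(13.832) = 2.627, so r = 2.627/21 = 0.1251.

0.13 per year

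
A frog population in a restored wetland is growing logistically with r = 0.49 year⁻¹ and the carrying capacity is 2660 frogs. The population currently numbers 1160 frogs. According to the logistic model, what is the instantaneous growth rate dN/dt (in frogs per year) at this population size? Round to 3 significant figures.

dN/dt = rN(1 − N/K) = 0.49 × 1160 × (1 − 1160/2660).
1 − 1160/2660 = 0.56391; dN/dt = 0.49 × 1160 × 0.56391 = 320.53.

321 frogs per year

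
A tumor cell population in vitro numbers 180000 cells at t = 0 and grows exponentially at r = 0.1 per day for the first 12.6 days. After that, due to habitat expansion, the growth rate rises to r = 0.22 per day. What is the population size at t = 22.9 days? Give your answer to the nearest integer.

6117794 cells

Phase 1: N(12.6) = 180000·e^(0.1×12.6) = 180000·e^1.26 = 634576.
Phase 2 runs for 22.9 − 12.6 = 10.3 days at r = 0.22.
N(22.9) = 634576·e^(0.22×10.3) = 634576·e^2.266 = 6.117794×10^6.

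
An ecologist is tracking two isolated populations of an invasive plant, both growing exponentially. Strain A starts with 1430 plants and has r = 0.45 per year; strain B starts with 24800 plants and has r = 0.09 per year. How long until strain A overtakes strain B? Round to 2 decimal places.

7.93 years

Set 1430·e^(0.45t) = 24800·e^(0.09t).
e^((0.45 − 0.09)t) = 24800/1430 → e^(0.36·t) = 17.343.
0.36·t = ln(17.343) = 2.8532, so t = 2.8532/0.36 = 7.9255.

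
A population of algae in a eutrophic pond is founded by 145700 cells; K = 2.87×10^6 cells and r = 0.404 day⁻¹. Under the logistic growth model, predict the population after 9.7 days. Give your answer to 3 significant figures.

A = (K − N₀)/N₀ = (2.87×10^6 − 145700)/145700 = 18.698.
N(t) = K/(1 + A·e^(−rt)) = 2.87×10^6/(1 + 18.698×e^(−0.404×9.7)).
e^(−3.919) = 0.019865; denominator = 1 + 18.698×0.019865 = 1.3714.
N = 2.87×10^6/1.3714 = 2.092699×10^6.

2090000 cells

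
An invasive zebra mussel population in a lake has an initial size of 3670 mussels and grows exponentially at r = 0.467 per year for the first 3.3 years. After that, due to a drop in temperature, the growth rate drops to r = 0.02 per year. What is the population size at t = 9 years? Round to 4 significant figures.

Phase 1: N(3.3) = 3670·e^(0.467×3.3) = 3670·e^1.541 = 17137.9.
Phase 2 runs for 9 − 3.3 = 5.7 years at r = 0.02.
N(9) = 17137.9·e^(0.02×5.7) = 17137.9·e^0.114 = 19207.3.

19210 mussels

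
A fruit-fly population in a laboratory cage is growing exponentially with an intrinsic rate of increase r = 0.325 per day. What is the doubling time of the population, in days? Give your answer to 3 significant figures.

Doubling time t_d = ln(2)/r = 0.6931/0.325 = 2.1328.

2.13 days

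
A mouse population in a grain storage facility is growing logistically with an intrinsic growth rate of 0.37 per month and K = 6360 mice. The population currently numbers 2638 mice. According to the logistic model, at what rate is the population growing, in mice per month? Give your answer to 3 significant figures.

dN/dt = rN(1 − N/K) = 0.37 × 2638 × (1 − 2638/6360).
1 − 2638/6360 = 0.58522; dN/dt = 0.37 × 2638 × 0.58522 = 571.21.

571 mice per month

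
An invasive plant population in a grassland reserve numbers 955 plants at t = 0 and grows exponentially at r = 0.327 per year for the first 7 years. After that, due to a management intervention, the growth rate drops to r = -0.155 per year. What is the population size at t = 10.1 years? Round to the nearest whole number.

5827 plants

Phase 1: N(7) = 955·e^(0.327×7) = 955·e^2.289 = 9421.14.
Phase 2 runs for 10.1 − 7 = 3.1 years at r = -0.155.
N(10.1) = 9421.14·e^(-0.155×3.1) = 9421.14·e^-0.4805 = 5826.73.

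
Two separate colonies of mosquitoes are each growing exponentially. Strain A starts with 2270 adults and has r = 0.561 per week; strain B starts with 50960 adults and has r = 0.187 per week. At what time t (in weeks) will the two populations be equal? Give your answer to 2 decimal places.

8.32 weeks

Set 2270·e^(0.561t) = 50960·e^(0.187t).
e^((0.561 − 0.187)t) = 50960/2270 → e^(0.374·t) = 22.449.
0.374·t = ln(22.449) = 3.1113, so t = 3.1113/0.374 = 8.3189.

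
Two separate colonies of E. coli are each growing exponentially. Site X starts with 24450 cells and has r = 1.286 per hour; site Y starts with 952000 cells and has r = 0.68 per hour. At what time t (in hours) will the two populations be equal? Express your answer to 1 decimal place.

Set 24450·e^(1.286t) = 952000·e^(0.68t).
e^((1.286 − 0.68)t) = 952000/24450 → e^(0.606·t) = 38.937.
0.606·t = ln(38.937) = 3.6619, so t = 3.6619/0.606 = 6.0428.

6.0 hours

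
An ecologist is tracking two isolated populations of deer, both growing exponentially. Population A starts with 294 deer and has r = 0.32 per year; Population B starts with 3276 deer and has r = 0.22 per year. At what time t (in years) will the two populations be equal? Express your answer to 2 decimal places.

Set 294·e^(0.32t) = 3276·e^(0.22t).
e^((0.32 − 0.22)t) = 3276/294 → e^(0.1·t) = 11.143.
0.1·t = ln(11.143) = 2.4108, so t = 2.4108/0.1 = 24.108.

24.11 years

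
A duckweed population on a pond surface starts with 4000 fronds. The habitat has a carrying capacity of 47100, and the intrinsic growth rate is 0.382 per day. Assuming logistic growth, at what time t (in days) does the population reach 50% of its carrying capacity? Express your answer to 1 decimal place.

A = (K − N₀)/N₀ = (47100 − 4000)/4000 = 10.775.
Solve 47100/(1 + 10.775·e^(−0.382t)) = 23550: 1 + 10.775·e^(−0.382t) = 2, so e^(−0.382t) = 0.0928074.
−0.382·t = ln(0.0928074) = -2.3772, so t = 2.3772/0.382 = 6.2231.

6.2 days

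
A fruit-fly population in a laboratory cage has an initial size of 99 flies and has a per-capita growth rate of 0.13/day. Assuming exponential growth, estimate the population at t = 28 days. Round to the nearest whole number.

N(t) = N₀·e^(rt) = 99 × e^(0.13×28) = 99 × e^3.64.
e^3.64 ≈ 38.092, so N ≈ 99 × 38.092 = 3771.09.

3771 flies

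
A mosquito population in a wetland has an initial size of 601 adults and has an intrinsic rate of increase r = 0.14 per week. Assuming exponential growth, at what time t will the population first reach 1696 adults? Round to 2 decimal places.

7.41 weeks

Set N₀·e^(rt) = 1696: e^(0.14·t) = 1696/601 = 2.822.
0.14·t = ln(2.822) = 1.0374, so t = 1.0374/0.14 = 7.4102.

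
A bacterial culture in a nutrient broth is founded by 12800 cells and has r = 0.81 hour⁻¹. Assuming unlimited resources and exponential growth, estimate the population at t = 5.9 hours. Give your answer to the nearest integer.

1523012 cells

N(t) = N₀·e^(rt) = 12800 × e^(0.81×5.9) = 12800 × e^4.779.
e^4.779 ≈ 118.99, so N ≈ 12800 × 118.99 = 1.523012×10^6.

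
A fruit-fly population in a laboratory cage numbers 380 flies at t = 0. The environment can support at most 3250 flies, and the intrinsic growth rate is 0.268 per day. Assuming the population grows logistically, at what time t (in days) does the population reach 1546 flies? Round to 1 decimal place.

7.2 days

A = (K − N₀)/N₀ = (3250 − 380)/380 = 7.5526.
Solve 3250/(1 + 7.5526·e^(−0.268t)) = 1546: 1 + 7.5526·e^(−0.268t) = 2.1022, so e^(−0.268t) = 0.145936.
−0.268·t = ln(0.145936) = -1.9246, so t = 1.9246/0.268 = 7.1813.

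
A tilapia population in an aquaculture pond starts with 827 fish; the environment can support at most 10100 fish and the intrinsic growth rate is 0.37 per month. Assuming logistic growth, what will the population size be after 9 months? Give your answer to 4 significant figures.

A = (K − N₀)/N₀ = (10100 − 827)/827 = 11.213.
N(t) = K/(1 + A·e^(−rt)) = 10100/(1 + 11.213×e^(−0.37×9)).
e^(−3.33) = 0.035793; denominator = 1 + 11.213×0.035793 = 1.4013.
N = 10100/1.4013 = 7207.38.

7207 fish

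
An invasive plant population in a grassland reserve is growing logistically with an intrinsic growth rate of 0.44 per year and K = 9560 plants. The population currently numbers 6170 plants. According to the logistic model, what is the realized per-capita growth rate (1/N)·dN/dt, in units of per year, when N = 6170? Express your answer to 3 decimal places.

0.156 per year

(1/N)·dN/dt = r(1 − N/K) = 0.44 × (1 − 6170/9560).
= 0.44 × 0.3546 = 0.15603.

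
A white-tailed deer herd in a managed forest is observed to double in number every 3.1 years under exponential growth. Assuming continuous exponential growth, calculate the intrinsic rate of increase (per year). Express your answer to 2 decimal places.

0.22 per year

r = ln(2)/t_d = 0.6931/3.1 = 0.2236.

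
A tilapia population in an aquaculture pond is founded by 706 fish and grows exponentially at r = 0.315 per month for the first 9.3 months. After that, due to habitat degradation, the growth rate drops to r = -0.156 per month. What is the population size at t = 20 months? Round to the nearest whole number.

Phase 1: N(9.3) = 706·e^(0.315×9.3) = 706·e^2.93 = 13215.1.
Phase 2 runs for 20 − 9.3 = 10.7 months at r = -0.156.
N(20) = 13215.1·e^(-0.156×10.7) = 13215.1·e^-1.669 = 2489.69.

2490 fish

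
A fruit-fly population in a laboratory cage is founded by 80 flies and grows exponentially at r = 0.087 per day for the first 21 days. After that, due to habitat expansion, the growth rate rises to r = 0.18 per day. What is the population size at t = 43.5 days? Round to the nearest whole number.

28539 flies

Phase 1: N(21) = 80·e^(0.087×21) = 80·e^1.827 = 497.217.
Phase 2 runs for 43.5 − 21 = 22.5 days at r = 0.18.
N(43.5) = 497.217·e^(0.18×22.5) = 497.217·e^4.05 = 28539.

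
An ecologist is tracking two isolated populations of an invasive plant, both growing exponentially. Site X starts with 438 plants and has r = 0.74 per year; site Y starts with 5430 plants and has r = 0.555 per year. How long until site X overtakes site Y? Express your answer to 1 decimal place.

13.6 years

Set 438·e^(0.74t) = 5430·e^(0.555t).
e^((0.74 − 0.555)t) = 5430/438 → e^(0.185·t) = 12.397.
0.185·t = ln(12.397) = 2.5175, so t = 2.5175/0.185 = 13.608.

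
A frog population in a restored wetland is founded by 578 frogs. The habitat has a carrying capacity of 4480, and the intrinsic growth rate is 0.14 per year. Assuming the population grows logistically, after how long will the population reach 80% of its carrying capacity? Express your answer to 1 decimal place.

A = (K − N₀)/N₀ = (4480 − 578)/578 = 6.7509.
Solve 4480/(1 + 6.7509·e^(−0.14t)) = 3584: 1 + 6.7509·e^(−0.14t) = 1.25, so e^(−0.14t) = 0.0370323.
−0.14·t = ln(0.0370323) = -3.296, so t = 3.296/0.14 = 23.543.

23.5 years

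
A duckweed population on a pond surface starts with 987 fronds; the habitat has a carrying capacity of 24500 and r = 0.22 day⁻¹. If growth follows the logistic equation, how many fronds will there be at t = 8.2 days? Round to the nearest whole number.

4978 fronds

A = (K − N₀)/N₀ = (24500 − 987)/987 = 23.823.
N(t) = K/(1 + A·e^(−rt)) = 24500/(1 + 23.823×e^(−0.22×8.2)).
e^(−1.804) = 0.16464; denominator = 1 + 23.823×0.16464 = 4.9221.
N = 24500/4.9221 = 4977.5.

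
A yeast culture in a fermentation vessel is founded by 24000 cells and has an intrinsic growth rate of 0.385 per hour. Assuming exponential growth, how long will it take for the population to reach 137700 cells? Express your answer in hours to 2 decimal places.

4.54 hours

Set N₀·e^(rt) = 137700: e^(0.385·t) = 137700/24000 = 5.7375.
0.385·t = ln(5.7375) = 1.747, so t = 1.747/0.385 = 4.5377.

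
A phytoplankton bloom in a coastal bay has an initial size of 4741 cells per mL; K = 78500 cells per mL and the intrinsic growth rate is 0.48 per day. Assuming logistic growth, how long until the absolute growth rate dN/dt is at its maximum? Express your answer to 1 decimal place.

Logistic growth is fastest at N = K/2 = 39250.
A = (K − N₀)/N₀ = 15.558. Set K/(1 + A·e^(−rt)) = K/2 → A·e^(−rt) = 1.
e^(−0.48t) = 1/15.558 = 0.0642769, so t = ln(15.558)/0.48 = 2.7446/0.48 = 5.7178.

5.7 days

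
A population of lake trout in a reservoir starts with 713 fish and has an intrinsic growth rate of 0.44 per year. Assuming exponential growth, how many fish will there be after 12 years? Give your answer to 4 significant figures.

140000 fish

N(t) = N₀·e^(rt) = 713 × e^(0.44×12) = 713 × e^5.28.
e^5.28 ≈ 196.37, so N ≈ 713 × 196.37 = 140012.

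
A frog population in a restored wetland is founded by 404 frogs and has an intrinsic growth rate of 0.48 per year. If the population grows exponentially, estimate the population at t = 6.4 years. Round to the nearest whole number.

8720 frogs

N(t) = N₀·e^(rt) = 404 × e^(0.48×6.4) = 404 × e^3.072.
e^3.072 ≈ 21.585, so N ≈ 404 × 21.585 = 8720.35.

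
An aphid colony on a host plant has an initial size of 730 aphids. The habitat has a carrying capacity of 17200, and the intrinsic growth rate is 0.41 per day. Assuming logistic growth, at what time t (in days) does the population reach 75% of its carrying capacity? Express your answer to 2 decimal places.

A = (K − N₀)/N₀ = (17200 − 730)/730 = 22.562.
Solve 17200/(1 + 22.562·e^(−0.41t)) = 12900: 1 + 22.562·e^(−0.41t) = 1.3333, so e^(−0.41t) = 0.0147743.
−0.41·t = ln(0.0147743) = -4.2149, so t = 4.2149/0.41 = 10.28.

10.28 days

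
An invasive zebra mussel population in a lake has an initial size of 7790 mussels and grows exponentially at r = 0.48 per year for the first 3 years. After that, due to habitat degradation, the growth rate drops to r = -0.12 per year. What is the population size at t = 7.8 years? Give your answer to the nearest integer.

18483 mussels

Phase 1: N(3) = 7790·e^(0.48×3) = 7790·e^1.44 = 32879.2.
Phase 2 runs for 7.8 − 3 = 4.8 years at r = -0.12.
N(7.8) = 32879.2·e^(-0.12×4.8) = 32879.2·e^-0.576 = 18482.8.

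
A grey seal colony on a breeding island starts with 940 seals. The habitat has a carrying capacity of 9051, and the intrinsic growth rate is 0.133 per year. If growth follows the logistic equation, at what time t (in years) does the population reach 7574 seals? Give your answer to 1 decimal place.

A = (K − N₀)/N₀ = (9051 − 940)/940 = 8.6287.
Solve 9051/(1 + 8.6287·e^(−0.133t)) = 7574: 1 + 8.6287·e^(−0.133t) = 1.195, so e^(−0.133t) = 0.0226.
−0.133·t = ln(0.0226) = -3.7898, so t = 3.7898/0.133 = 28.495.

28.5 years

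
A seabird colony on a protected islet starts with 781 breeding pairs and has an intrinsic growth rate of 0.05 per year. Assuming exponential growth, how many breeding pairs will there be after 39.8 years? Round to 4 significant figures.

N(t) = N₀·e^(rt) = 781 × e^(0.05×39.8) = 781 × e^1.99.
e^1.99 ≈ 7.3155, so N ≈ 781 × 7.3155 = 5713.43.

5713 breeding pairs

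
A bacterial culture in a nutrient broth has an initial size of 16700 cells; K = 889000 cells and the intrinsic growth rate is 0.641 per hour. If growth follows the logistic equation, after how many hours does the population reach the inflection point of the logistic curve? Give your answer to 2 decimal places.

6.17 hours

Logistic growth is fastest at N = K/2 = 444500.
A = (K − N₀)/N₀ = 52.234. Set K/(1 + A·e^(−rt)) = K/2 → A·e^(−rt) = 1.
e^(−0.641t) = 1/52.234 = 0.0191448, so t = ln(52.234)/0.641 = 3.9557/0.641 = 6.1712.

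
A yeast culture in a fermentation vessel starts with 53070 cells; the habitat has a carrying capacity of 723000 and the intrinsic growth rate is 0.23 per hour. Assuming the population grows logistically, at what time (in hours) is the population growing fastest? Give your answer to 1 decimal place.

Logistic growth is fastest at N = K/2 = 361500.
A = (K − N₀)/N₀ = 12.624. Set K/(1 + A·e^(−rt)) = K/2 → A·e^(−rt) = 1.
e^(−0.23t) = 1/12.624 = 0.0792172, so t = ln(12.624)/0.23 = 2.5356/0.23 = 11.024.

11.0 hours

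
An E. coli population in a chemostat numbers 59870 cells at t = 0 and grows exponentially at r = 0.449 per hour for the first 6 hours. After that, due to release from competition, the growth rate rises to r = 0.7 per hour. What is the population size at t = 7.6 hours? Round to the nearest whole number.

2713991 cells

Phase 1: N(6) = 59870·e^(0.449×6) = 59870·e^2.694 = 885520.
Phase 2 runs for 7.6 − 6 = 1.6 hours at r = 0.7.
N(7.6) = 885520·e^(0.7×1.6) = 885520·e^1.12 = 2.713991×10^6.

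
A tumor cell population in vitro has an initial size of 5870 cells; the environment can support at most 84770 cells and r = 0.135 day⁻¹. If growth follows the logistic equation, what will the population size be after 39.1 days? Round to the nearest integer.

A = (K − N₀)/N₀ = (84770 − 5870)/5870 = 13.441.
N(t) = K/(1 + A·e^(−rt)) = 84770/(1 + 13.441×e^(−0.135×39.1)).
e^(−5.279) = 0.0051001; denominator = 1 + 13.441×0.0051001 = 1.0686.
N = 84770/1.0686 = 79331.7.

79332 cells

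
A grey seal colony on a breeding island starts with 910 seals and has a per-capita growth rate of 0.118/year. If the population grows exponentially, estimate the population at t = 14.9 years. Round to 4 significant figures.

N(t) = N₀·e^(rt) = 910 × e^(0.118×14.9) = 910 × e^1.758.
e^1.758 ≈ 5.802, so N ≈ 910 × 5.802 = 5279.81.

5280 seals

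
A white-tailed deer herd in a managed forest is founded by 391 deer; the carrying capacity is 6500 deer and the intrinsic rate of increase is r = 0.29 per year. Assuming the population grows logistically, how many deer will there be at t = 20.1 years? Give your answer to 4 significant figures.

A = (K − N₀)/N₀ = (6500 − 391)/391 = 15.624.
N(t) = K/(1 + A·e^(−rt)) = 6500/(1 + 15.624×e^(−0.29×20.1)).
e^(−5.829) = 0.002941; denominator = 1 + 15.624×0.002941 = 1.046.
N = 6500/1.046 = 6214.44.

6214 deer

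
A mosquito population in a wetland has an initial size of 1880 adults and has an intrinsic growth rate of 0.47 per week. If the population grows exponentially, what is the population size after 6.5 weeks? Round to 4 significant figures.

N(t) = N₀·e^(rt) = 1880 × e^(0.47×6.5) = 1880 × e^3.055.
e^3.055 ≈ 21.221, so N ≈ 1880 × 21.221 = 39895.8.

39900 adults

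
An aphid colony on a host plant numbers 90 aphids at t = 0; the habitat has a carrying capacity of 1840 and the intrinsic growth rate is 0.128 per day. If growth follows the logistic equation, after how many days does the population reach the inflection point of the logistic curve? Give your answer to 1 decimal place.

23.2 days

Logistic growth is fastest at N = K/2 = 920.
A = (K − N₀)/N₀ = 19.444. Set K/(1 + A·e^(−rt)) = K/2 → A·e^(−rt) = 1.
e^(−0.128t) = 1/19.444 = 0.0514286, so t = ln(19.444)/0.128 = 2.9676/0.128 = 23.184.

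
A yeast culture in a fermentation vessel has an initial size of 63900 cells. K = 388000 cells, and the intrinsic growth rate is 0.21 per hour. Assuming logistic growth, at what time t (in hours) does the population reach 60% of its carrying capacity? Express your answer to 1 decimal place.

A = (K − N₀)/N₀ = (388000 − 63900)/63900 = 5.072.
Solve 388000/(1 + 5.072·e^(−0.21t)) = 232800: 1 + 5.072·e^(−0.21t) = 1.6667, so e^(−0.21t) = 0.131441.
−0.21·t = ln(0.131441) = -2.0292, so t = 2.0292/0.21 = 9.6628.

9.7 hours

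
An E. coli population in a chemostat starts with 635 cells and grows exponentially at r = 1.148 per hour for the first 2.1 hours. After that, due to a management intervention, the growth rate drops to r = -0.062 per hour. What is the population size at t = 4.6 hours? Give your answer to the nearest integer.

6060 cells

Phase 1: N(2.1) = 635·e^(1.148×2.1) = 635·e^2.411 = 7075.72.
Phase 2 runs for 4.6 − 2.1 = 2.5 hours at r = -0.062.
N(4.6) = 7075.72·e^(-0.062×2.5) = 7075.72·e^-0.155 = 6059.76.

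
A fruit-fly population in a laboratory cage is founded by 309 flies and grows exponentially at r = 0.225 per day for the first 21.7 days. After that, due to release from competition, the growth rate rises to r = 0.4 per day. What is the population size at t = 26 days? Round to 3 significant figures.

228000 flies

Phase 1: N(21.7) = 309·e^(0.225×21.7) = 309·e^4.883 = 40775.7.
Phase 2 runs for 26 − 21.7 = 4.3 days at r = 0.4.
N(26) = 40775.7·e^(0.4×4.3) = 40775.7·e^1.72 = 227713.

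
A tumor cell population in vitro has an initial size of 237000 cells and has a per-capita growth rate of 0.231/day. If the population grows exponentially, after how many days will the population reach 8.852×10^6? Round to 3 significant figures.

15.7 days

Set N₀·e^(rt) = 8.852×10^6: e^(0.231·t) = 8.852×10^6/237000 = 37.35.
0.231·t = ln(37.35) = 3.6203, so t = 3.6203/0.231 = 15.672.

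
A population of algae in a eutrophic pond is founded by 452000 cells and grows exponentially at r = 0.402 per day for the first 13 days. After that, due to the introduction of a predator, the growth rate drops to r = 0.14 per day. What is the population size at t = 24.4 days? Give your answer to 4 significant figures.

Phase 1: N(13) = 452000·e^(0.402×13) = 452000·e^5.226 = 8.40933×10^7.
Phase 2 runs for 24.4 − 13 = 11.4 days at r = 0.14.
N(24.4) = 8.40933×10^7·e^(0.14×11.4) = 8.40933×10^7·e^1.596 = 4.148541×10^8.

414900000 cells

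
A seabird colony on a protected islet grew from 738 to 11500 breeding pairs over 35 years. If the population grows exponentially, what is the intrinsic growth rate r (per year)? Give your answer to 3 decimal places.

From N(t) = N₀·e^(rt): e^(r·35) = 11500/738 = 15.583.
r·35 = ln(15.583) = 2.7462, so r = 2.7462/35 = 0.078462.

0.078 per year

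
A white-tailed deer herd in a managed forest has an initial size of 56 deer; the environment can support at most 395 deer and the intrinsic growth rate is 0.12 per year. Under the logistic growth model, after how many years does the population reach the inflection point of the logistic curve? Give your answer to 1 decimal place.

15.0 years

Logistic growth is fastest at N = K/2 = 197.5.
A = (K − N₀)/N₀ = 6.0536. Set K/(1 + A·e^(−rt)) = K/2 → A·e^(−rt) = 1.
e^(−0.12t) = 1/6.0536 = 0.165192, so t = ln(6.0536)/0.12 = 1.8006/0.12 = 15.005.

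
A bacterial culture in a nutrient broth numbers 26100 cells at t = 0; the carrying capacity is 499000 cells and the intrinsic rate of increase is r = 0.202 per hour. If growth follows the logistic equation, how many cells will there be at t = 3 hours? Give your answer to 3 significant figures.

45800 cells

A = (K − N₀)/N₀ = (499000 − 26100)/26100 = 18.119.
N(t) = K/(1 + A·e^(−rt)) = 499000/(1 + 18.119×e^(−0.202×3)).
e^(−0.606) = 0.54553; denominator = 1 + 18.119×0.54553 = 10.884.
N = 499000/10.884 = 45845.8.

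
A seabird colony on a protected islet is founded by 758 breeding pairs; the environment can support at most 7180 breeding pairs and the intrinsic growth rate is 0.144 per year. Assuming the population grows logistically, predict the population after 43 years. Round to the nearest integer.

A = (K − N₀)/N₀ = (7180 − 758)/758 = 8.4723.
N(t) = K/(1 + A·e^(−rt)) = 7180/(1 + 8.4723×e^(−0.144×43)).
e^(−6.192) = 0.0020457; denominator = 1 + 8.4723×0.0020457 = 1.0173.
N = 7180/1.0173 = 7057.68.

7058 breeding pairs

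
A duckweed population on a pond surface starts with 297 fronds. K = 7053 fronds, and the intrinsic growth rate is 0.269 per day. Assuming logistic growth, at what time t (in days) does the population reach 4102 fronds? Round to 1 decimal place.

A = (K − N₀)/N₀ = (7053 − 297)/297 = 22.747.
Solve 7053/(1 + 22.747·e^(−0.269t)) = 4102: 1 + 22.747·e^(−0.269t) = 1.7194, so e^(−0.269t) = 0.0316257.
−0.269·t = ln(0.0316257) = -3.4538, so t = 3.4538/0.269 = 12.839.

12.8 days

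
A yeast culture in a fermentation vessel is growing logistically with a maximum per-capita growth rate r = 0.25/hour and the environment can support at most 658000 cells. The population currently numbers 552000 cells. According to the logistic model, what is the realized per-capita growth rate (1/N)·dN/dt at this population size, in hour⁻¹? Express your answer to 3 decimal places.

(1/N)·dN/dt = r(1 − N/K) = 0.25 × (1 − 552000/658000).
= 0.25 × 0.16109 = 0.040274.

0.040 per hour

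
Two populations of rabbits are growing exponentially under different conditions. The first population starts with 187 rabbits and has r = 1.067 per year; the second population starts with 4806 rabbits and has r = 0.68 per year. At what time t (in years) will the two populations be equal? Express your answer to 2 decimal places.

8.39 years

Set 187·e^(1.067t) = 4806·e^(0.68t).
e^((1.067 − 0.68)t) = 4806/187 → e^(0.387·t) = 25.701.
0.387·t = ln(25.701) = 3.2465, so t = 3.2465/0.387 = 8.3889.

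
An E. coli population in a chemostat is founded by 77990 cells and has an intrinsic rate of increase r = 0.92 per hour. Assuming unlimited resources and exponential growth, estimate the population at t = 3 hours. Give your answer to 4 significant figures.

N(t) = N₀·e^(rt) = 77990 × e^(0.92×3) = 77990 × e^2.76.
e^2.76 ≈ 15.8, so N ≈ 77990 × 15.8 = 1.23223×10^6.

1232000 cells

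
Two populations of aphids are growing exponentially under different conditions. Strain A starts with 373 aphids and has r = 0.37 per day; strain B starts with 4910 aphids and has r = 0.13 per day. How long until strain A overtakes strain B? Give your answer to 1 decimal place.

10.7 days

Set 373·e^(0.37t) = 4910·e^(0.13t).
e^((0.37 − 0.13)t) = 4910/373 → e^(0.24·t) = 13.164.
0.24·t = ln(13.164) = 2.5775, so t = 2.5775/0.24 = 10.739.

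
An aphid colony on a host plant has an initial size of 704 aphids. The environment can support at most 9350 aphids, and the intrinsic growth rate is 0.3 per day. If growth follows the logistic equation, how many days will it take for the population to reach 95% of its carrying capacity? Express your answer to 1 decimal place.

A = (K − N₀)/N₀ = (9350 − 704)/704 = 12.281.
Solve 9350/(1 + 12.281·e^(−0.3t)) = 8882.5: 1 + 12.281·e^(−0.3t) = 1.0526, so e^(−0.3t) = 0.00428552.
−0.3·t = ln(0.00428552) = -5.4525, so t = 5.4525/0.3 = 18.175.

18.2 days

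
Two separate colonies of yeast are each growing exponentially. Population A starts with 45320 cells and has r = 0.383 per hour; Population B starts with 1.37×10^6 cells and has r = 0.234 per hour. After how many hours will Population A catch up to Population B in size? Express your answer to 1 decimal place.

Set 45320·e^(0.383t) = 1.37×10^6·e^(0.234t).
e^((0.383 − 0.234)t) = 1.37×10^6/45320 → e^(0.149·t) = 30.229.
0.149·t = ln(30.229) = 3.4088, so t = 3.4088/0.149 = 22.878.

22.9 hours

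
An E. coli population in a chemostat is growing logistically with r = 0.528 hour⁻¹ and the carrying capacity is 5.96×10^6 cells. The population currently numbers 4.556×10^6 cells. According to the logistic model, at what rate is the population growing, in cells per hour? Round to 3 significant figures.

dN/dt = rN(1 − N/K) = 0.528 × 4.556×10^6 × (1 − 4.556×10^6/5.96×10^6).
1 − 4.556×10^6/5.96×10^6 = 0.23557; dN/dt = 0.528 × 4.556×10^6 × 0.23557 = 5.66681×10^5.

567000 cells per hour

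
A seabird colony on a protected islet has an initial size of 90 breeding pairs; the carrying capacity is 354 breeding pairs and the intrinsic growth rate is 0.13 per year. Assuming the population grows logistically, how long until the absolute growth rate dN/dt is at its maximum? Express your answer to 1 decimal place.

Logistic growth is fastest at N = K/2 = 177.
A = (K − N₀)/N₀ = 2.9333. Set K/(1 + A·e^(−rt)) = K/2 → A·e^(−rt) = 1.
e^(−0.13t) = 1/2.9333 = 0.340909, so t = ln(2.9333)/0.13 = 1.0761/0.13 = 8.278.

8.3 years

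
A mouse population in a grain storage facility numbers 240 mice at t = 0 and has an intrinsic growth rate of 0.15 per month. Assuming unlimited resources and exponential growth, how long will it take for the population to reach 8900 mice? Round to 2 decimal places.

Set N₀·e^(rt) = 8900: e^(0.15·t) = 8900/240 = 37.083.
0.15·t = ln(37.083) = 3.6132, so t = 3.6132/0.15 = 24.088.

24.09 months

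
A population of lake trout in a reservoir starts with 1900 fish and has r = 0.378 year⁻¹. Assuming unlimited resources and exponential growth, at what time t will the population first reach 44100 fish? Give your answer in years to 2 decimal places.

8.32 years

Set N₀·e^(rt) = 44100: e^(0.378·t) = 44100/1900 = 23.211.
0.378·t = ln(23.211) = 3.1446, so t = 3.1446/0.378 = 8.3191.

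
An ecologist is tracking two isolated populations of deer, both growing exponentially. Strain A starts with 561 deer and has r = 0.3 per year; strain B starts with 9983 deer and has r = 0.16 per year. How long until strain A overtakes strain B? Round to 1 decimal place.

Set 561·e^(0.3t) = 9983·e^(0.16t).
e^((0.3 − 0.16)t) = 9983/561 → e^(0.14·t) = 17.795.
0.14·t = ln(17.795) = 2.8789, so t = 2.8789/0.14 = 20.564.

20.6 years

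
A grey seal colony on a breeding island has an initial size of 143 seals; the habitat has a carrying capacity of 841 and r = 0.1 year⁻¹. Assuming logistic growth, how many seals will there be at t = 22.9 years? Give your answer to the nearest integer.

563 seals

A = (K − N₀)/N₀ = (841 − 143)/143 = 4.8811.
N(t) = K/(1 + A·e^(−rt)) = 841/(1 + 4.8811×e^(−0.1×22.9)).
e^(−2.29) = 0.10127; denominator = 1 + 4.8811×0.10127 = 1.4943.
N = 841/1.4943 = 562.808.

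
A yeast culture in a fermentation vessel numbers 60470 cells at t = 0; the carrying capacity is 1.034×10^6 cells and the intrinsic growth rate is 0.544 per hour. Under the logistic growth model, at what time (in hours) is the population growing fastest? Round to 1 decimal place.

5.1 hours

Logistic growth is fastest at N = K/2 = 517000.
A = (K − N₀)/N₀ = 16.099. Set K/(1 + A·e^(−rt)) = K/2 → A·e^(−rt) = 1.
e^(−0.544t) = 1/16.099 = 0.0621142, so t = ln(16.099)/0.544 = 2.7788/0.544 = 5.1081.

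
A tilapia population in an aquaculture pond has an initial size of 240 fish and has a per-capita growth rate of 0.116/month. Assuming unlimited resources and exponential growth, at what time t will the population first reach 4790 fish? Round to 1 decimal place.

Set N₀·e^(rt) = 4790: e^(0.116·t) = 4790/240 = 19.958.
0.116·t = ln(19.958) = 2.9936, so t = 2.9936/0.116 = 25.807.

25.8 months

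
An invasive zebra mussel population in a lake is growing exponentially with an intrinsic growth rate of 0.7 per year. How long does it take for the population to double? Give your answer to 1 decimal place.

1.0 years

Doubling time t_d = ln(2)/r = 0.6931/0.7 = 0.99021.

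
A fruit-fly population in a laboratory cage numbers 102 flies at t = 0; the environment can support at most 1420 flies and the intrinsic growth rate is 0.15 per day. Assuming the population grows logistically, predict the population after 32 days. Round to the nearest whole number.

A = (K − N₀)/N₀ = (1420 − 102)/102 = 12.922.
N(t) = K/(1 + A·e^(−rt)) = 1420/(1 + 12.922×e^(−0.15×32)).
e^(−4.8) = 0.0082297; denominator = 1 + 12.922×0.0082297 = 1.1063.
N = 1420/1.1063 = 1283.51.

1284 flies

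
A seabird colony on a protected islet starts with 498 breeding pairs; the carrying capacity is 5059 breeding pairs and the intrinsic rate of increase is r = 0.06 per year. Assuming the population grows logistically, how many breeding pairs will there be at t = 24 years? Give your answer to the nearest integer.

A = (K − N₀)/N₀ = (5059 − 498)/498 = 9.1586.
N(t) = K/(1 + A·e^(−rt)) = 5059/(1 + 9.1586×e^(−0.06×24)).
e^(−1.44) = 0.23693; denominator = 1 + 9.1586×0.23693 = 3.1699.
N = 5059/3.1699 = 1595.93.

1596 breeding pairs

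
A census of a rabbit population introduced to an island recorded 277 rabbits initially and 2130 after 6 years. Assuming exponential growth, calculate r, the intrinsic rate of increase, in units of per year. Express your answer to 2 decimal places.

0.34 per year

From N(t) = N₀·e^(rt): e^(r·6) = 2130/277 = 7.6895.
r·6 = ln(7.6895) = 2.0399, so r = 2.0399/6 = 0.33998.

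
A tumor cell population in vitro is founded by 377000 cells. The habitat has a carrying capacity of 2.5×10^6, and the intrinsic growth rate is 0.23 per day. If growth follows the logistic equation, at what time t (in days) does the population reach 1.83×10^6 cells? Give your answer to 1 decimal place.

A = (K − N₀)/N₀ = (2.5×10^6 − 377000)/377000 = 5.6313.
Solve 2.5×10^6/(1 + 5.6313·e^(−0.23t)) = 1.83×10^6: 1 + 5.6313·e^(−0.23t) = 1.3661, so e^(−0.23t) = 0.0650152.
−0.23·t = ln(0.0650152) = -2.7331, so t = 2.7331/0.23 = 11.883.

11.9 days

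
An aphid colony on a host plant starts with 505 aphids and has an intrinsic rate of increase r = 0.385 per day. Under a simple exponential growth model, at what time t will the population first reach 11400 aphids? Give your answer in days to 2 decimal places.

8.10 days

Set N₀·e^(rt) = 11400: e^(0.385·t) = 11400/505 = 22.574.
0.385·t = ln(22.574) = 3.1168, so t = 3.1168/0.385 = 8.0956.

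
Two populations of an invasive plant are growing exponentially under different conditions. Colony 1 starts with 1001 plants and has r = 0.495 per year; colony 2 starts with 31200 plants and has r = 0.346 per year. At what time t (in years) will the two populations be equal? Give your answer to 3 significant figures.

23.1 years

Set 1001·e^(0.495t) = 31200·e^(0.346t).
e^((0.495 − 0.346)t) = 31200/1001 → e^(0.149·t) = 31.169.
0.149·t = ln(31.169) = 3.4394, so t = 3.4394/0.149 = 23.083.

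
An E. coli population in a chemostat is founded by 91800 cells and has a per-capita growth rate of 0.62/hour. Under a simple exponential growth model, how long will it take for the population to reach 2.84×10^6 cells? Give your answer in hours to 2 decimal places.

5.54 hours

Set N₀·e^(rt) = 2.84×10^6: e^(0.62·t) = 2.84×10^6/91800 = 30.937.
0.62·t = ln(30.937) = 3.4319, so t = 3.4319/0.62 = 5.5354.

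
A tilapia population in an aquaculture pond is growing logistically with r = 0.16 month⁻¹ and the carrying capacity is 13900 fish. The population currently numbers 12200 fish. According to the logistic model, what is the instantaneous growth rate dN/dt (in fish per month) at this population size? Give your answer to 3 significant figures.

239 fish per month

dN/dt = rN(1 − N/K) = 0.16 × 12200 × (1 − 12200/13900).
1 − 12200/13900 = 0.1223; dN/dt = 0.16 × 12200 × 0.1223 = 238.73.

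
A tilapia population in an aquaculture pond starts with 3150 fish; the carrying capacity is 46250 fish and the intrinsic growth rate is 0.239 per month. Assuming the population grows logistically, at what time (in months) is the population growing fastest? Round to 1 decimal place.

10.9 months

Logistic growth is fastest at N = K/2 = 23125.
A = (K − N₀)/N₀ = 13.683. Set K/(1 + A·e^(−rt)) = K/2 → A·e^(−rt) = 1.
e^(−0.239t) = 1/13.683 = 0.0730858, so t = ln(13.683)/0.239 = 2.6161/0.239 = 10.946.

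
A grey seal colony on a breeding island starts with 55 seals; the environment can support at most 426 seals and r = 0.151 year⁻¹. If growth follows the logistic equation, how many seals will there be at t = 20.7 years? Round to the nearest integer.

329 seals

A = (K − N₀)/N₀ = (426 − 55)/55 = 6.7455.
N(t) = K/(1 + A·e^(−rt)) = 426/(1 + 6.7455×e^(−0.151×20.7)).
e^(−3.126) = 0.043906; denominator = 1 + 6.7455×0.043906 = 1.2962.
N = 426/1.2962 = 328.661.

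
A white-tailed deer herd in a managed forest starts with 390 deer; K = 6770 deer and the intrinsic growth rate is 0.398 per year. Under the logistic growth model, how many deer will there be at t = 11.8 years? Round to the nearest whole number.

5890 deer

A = (K − N₀)/N₀ = (6770 − 390)/390 = 16.359.
N(t) = K/(1 + A·e^(−rt)) = 6770/(1 + 16.359×e^(−0.398×11.8)).
e^(−4.696) = 0.0091281; denominator = 1 + 16.359×0.0091281 = 1.1493.
N = 6770/1.1493 = 5890.41.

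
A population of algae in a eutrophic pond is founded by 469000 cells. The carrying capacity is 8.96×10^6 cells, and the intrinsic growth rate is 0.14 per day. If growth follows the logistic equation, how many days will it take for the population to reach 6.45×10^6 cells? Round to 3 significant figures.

A = (K − N₀)/N₀ = (8.96×10^6 − 469000)/469000 = 18.104.
Solve 8.96×10^6/(1 + 18.104·e^(−0.14t)) = 6.45×10^6: 1 + 18.104·e^(−0.14t) = 1.3891, so e^(−0.14t) = 0.0214945.
−0.14·t = ln(0.0214945) = -3.84, so t = 3.84/0.14 = 27.428.

27.4 days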